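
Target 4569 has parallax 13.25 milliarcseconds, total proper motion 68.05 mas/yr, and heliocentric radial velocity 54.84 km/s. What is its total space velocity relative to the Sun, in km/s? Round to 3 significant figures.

60.0 km/s

d = 1/p = 1/0.01325″ = 75.472 pc.
μ = 68.05 mas/yr = 0.06805 ″/yr.
v_t = 4.740 μ d = 4.740 × 0.06805 × 75.472 = 24.344 km/s.
v = √(v_r² + v_t²) = √(54.84² + 24.344²) = √3600.06 = 60 km/s.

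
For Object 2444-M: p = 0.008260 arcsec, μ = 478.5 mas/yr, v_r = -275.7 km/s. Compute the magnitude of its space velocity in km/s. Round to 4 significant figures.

389.1 km/s

d = 1/p = 1/0.008260″ = 121.07 pc.
μ = 478.5 mas/yr = 0.4785 ″/yr.
v_t = 4.740 μ d = 4.740 × 0.4785 × 121.07 = 274.6 km/s.
v = √(v_r² + v_t²) = √((-275.7)² + 274.6²) = √151416 = 389.12 km/s.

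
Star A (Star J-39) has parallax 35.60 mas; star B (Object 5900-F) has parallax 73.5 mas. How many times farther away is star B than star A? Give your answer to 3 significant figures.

Since d = 1/p, d_B/d_A = p_A/p_B.
= 35.60 / 73.5 = 0.48435.

0.484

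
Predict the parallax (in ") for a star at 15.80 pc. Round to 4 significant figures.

p = 1/d = 1/15.8 = 0.063291 arcsec.

0.06329 "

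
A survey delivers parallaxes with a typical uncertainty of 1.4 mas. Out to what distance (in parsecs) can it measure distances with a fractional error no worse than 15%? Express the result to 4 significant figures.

σ_d/d = σ_p/p, so the condition is σ_p/p ≤ 0.15, i.e. p ≥ σ_p/0.15.
p_min = 1.4/0.15 = 9.3333 mas = 0.0093333 arcsec.
d_max = 1/p_min = 1/0.0093333 = 107.14 pc.

107.1 pc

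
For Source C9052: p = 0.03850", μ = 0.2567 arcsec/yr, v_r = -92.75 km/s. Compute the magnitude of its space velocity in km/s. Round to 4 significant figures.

d = 1/p = 1/0.03850″ = 25.974 pc.
v_t = 4.740 μ d = 4.740 × 0.2567 × 25.974 = 31.604 km/s.
v = √(v_r² + v_t²) = √((-92.75)² + 31.604²) = √9601.38 = 97.987 km/s.

97.99 km/s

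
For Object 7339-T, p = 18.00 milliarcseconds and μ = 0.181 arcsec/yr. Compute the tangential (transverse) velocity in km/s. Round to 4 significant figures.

d = 1/p = 1/0.01800″ = 55.556 pc.
v_t = 4.74 × μ × d = 4.74 × 0.181 × 55.556 = 47.664 km/s.

47.66 km/s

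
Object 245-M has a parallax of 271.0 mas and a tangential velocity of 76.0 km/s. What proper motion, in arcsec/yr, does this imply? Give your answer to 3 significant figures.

d = 1/p = 1/0.2710″ = 3.69 pc.
μ = v_t / (4.74 d) = 76.0 / (4.74 × 3.69) = 76.0 / 17.491 = 4.3451 ″/yr.

4.35 arcsec/yr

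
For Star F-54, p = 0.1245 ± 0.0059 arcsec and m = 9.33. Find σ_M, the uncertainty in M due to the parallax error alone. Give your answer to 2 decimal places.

M = m − 5 log₁₀ d + 5 = m + 5 log₁₀ p + 5, so ∂M/∂p = 5/(p ln 10).
σ_M = (5/ln 10) · (σ_p/p) = 2.1715 × 0.0059/0.1245 = 2.1715 × 0.04739 = 0.10291.

σ_M = 0.10 mag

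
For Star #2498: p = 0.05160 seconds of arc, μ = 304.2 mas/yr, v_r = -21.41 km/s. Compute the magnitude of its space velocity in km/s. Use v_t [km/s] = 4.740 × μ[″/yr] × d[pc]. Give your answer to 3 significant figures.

d = 1/p = 1/0.05160″ = 19.38 pc.
μ = 304.2 mas/yr = 0.3042 ″/yr.
v_t = 4.740 μ d = 4.740 × 0.3042 × 19.38 = 27.944 km/s.
v = √(v_r² + v_t²) = √((-21.41)² + 27.944²) = √1239.26 = 35.203 km/s.

35.2 km/s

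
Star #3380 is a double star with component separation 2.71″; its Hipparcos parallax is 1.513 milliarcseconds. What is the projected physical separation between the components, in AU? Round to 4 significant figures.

d = 1/p = 1/0.001513″ = 660.94 pc.
At distance d (pc), an angle of θ arcsec spans θ·d AU: s = 2.71 × 660.94 = 1791.1 AU.

1791 AU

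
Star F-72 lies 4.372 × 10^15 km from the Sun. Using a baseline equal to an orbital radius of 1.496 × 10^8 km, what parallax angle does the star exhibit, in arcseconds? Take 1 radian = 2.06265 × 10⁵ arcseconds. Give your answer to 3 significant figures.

θ ≈ B/d = (1.496 × 10^8) / (4.372 × 10^15) = 3.4218 × 10^-8 rad.
In arcseconds: 3.4218 × 10^-8 × 206265 = 0.007058″.

0.00706 arcsec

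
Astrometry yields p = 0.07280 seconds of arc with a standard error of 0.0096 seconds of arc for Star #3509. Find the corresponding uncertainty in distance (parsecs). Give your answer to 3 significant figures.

d = 1/p, so σ_d = σ_p / p².
σ_d = 0.00960 / (0.07280)² = 0.00960 / 0.0052998 = 1.8114 pc.

1.81 pc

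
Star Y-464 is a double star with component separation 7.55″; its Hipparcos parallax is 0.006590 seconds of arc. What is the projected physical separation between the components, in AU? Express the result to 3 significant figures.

d = 1/p = 1/0.006590″ = 151.75 pc.
At distance d (pc), an angle of θ arcsec spans θ·d AU: s = 7.55 × 151.75 = 1145.7 AU.

1150 AU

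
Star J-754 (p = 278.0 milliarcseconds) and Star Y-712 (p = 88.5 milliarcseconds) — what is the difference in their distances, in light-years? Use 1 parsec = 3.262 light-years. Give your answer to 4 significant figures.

d_A = 1/0.2780″ = 3.5971 pc; d_B = 1/0.08850″ = 11.299 pc.
|d_B − d_A| = |11.299 − 3.5971| = 7.7019 pc = 7.7019 × 3.262 ly = 25.124 ly.

25.12 ly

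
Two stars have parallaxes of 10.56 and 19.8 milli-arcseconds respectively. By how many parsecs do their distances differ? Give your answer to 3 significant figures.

d_A = 1/0.01056″ = 94.697 pc; d_B = 1/0.01980″ = 50.505 pc.
|d_B − d_A| = |50.505 − 94.697| = 44.192 pc.

44.2 pc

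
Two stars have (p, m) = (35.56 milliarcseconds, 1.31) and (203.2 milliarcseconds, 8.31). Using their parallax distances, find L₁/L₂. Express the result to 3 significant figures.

d₁ = 1/p₁ = 1/0.03556″ = 28.121 pc; d₂ = 1/p₂ = 1/0.2032″ = 4.9213 pc.
M₁ = m₁ − 5 log₁₀ d₁ + 5 = 1.31 − 7.2452 + 5 = -0.9352.
M₂ = 8.31 − 3.4604 + 5 = 9.8496.
L₁/L₂ = 10^(0.4(M₂ − M₁)) = 10^(0.4 × 10.7848) = 10^4.31392 = 20603.

L₁/L₂ = 20600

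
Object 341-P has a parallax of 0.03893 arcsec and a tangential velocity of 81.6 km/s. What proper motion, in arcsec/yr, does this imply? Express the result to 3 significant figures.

0.670 arcsec/yr

d = 1/p = 1/0.03893″ = 25.687 pc.
μ = v_t / (4.74 d) = 81.6 / (4.74 × 25.687) = 81.6 / 121.76 = 0.67017 ″/yr.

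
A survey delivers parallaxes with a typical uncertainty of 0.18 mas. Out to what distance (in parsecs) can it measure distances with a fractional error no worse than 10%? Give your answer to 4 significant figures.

σ_d/d = σ_p/p, so the condition is σ_p/p ≤ 0.10, i.e. p ≥ σ_p/0.10.
p_min = 0.18/0.10 = 1.8 mas = 0.0018 arcsec.
d_max = 1/p_min = 1/0.0018 = 555.56 pc.

555.6 pc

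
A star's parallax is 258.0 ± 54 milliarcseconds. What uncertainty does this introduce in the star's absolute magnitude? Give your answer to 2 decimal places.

M = m − 5 log₁₀ d + 5 = m + 5 log₁₀ p + 5, so ∂M/∂p = 5/(p ln 10).
σ_M = (5/ln 10) · (σ_p/p) = 2.1715 × 54/258.0 = 2.1715 × 0.2093 = 0.45449.

σ_M = 0.45 mag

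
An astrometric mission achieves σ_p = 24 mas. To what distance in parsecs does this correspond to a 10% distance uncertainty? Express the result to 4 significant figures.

4.167 pc

σ_d/d = σ_p/p, so the condition is σ_p/p ≤ 0.10, i.e. p ≥ σ_p/0.10.
p_min = 24/0.10 = 240 mas = 0.24 arcsec.
d_max = 1/p_min = 1/0.24 = 4.1667 pc.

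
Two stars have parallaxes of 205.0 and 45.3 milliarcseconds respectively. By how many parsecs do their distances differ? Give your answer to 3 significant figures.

d_A = 1/0.2050″ = 4.878 pc; d_B = 1/0.04530″ = 22.075 pc.
|d_B − d_A| = |22.075 − 4.878| = 17.197 pc.

17.2 pc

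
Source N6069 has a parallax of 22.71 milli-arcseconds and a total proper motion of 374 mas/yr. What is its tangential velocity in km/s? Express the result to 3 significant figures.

d = 1/p = 1/0.02271″ = 44.033 pc.
μ = 374 mas/yr = 0.374 ″/yr.
v_t = 4.74 × μ × d = 4.74 × 0.374 × 44.033 = 78.06 km/s.

78.1 km/s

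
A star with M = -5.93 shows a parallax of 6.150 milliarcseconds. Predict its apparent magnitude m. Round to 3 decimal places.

m = 0.126

d = 1/p = 1/0.006150″ = 162.6 pc.
m − M = 5 log₁₀ d − 5 = 5 log₁₀(162.6) − 5 = 11.0556 − 5 = 6.0556.
m = M + (m − M) = -5.93 + 6.0556 = 0.126.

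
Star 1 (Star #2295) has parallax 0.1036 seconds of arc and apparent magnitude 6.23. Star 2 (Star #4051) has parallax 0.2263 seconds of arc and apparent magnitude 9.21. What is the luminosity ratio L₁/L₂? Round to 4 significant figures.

d₁ = 1/p₁ = 1/0.1036″ = 9.6525 pc; d₂ = 1/p₂ = 1/0.2263″ = 4.4189 pc.
M₁ = m₁ − 5 log₁₀ d₁ + 5 = 6.23 − 4.9232 + 5 = 6.3068.
M₂ = 9.21 − 3.2266 + 5 = 10.9834.
L₁/L₂ = 10^(0.4(M₂ − M₁)) = 10^(0.4 × 4.6766) = 10^1.87064 = 74.24.

L₁/L₂ = 74.24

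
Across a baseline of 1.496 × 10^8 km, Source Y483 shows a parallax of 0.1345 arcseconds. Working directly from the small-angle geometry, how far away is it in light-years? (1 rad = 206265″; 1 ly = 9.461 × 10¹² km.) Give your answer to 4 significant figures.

θ = 0.1345″ = 0.1345/206265 = 6.5207 × 10^-7 rad.
d = B/θ = (1.496 × 10^8) / (6.5207 × 10^-7) = 2.2942 × 10^14 km = (2.2942 × 10^14) / (9.461 × 10^12) ly = 24.249 ly.

24.25 ly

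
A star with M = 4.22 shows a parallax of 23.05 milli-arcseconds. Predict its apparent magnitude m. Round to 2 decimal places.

d = 1/p = 1/0.02305″ = 43.384 pc.
m − M = 5 log₁₀ d − 5 = 5 log₁₀(43.384) − 5 = 8.1866 − 5 = 3.1866.
m = M + (m − M) = 4.22 + 3.1866 = 7.41.

m = 7.41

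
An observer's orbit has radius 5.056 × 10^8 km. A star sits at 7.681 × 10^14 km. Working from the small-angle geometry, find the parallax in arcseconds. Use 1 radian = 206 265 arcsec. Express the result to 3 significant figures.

0.136 arcsec

θ ≈ B/d = (5.056 × 10^8) / (7.681 × 10^14) = 6.5825 × 10^-7 rad.
In arcseconds: 6.5825 × 10^-7 × 206265 = 0.13577″.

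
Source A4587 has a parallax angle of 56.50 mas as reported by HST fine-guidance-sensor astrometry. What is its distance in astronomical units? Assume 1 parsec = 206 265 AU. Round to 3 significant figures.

p = 56.50 mas = 0.05650 arcsec.
d = 1/p = 1/0.05650 = 17.699 pc.
In AU: 17.699 × 206265 = 3.6507 × 10^6 AU.

3.65 × 10^6 AU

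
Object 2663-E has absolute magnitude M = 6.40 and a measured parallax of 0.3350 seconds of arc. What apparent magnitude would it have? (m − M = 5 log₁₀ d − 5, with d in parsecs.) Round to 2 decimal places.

d = 1/p = 1/0.3350″ = 2.9851 pc.
m − M = 5 log₁₀ d − 5 = 5 log₁₀(2.9851) − 5 = 2.3748 − 5 = -2.6252.
m = M + (m − M) = 6.40 + (-2.6252) = 3.77.

m = 3.77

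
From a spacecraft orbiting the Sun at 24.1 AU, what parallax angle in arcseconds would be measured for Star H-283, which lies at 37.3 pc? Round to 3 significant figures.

0.646 arcsec

p (arcsec) = B (AU) / d (pc).
p = 24.1 / 37.3 = 0.64611 arcsec.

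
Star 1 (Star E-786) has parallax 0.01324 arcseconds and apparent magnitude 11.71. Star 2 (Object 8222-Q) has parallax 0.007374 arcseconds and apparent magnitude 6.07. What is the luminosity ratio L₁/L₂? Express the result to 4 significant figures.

d₁ = 1/p₁ = 1/0.01324″ = 75.529 pc; d₂ = 1/p₂ = 1/0.007374″ = 135.61 pc.
M₁ = m₁ − 5 log₁₀ d₁ + 5 = 11.71 − 9.3906 + 5 = 7.3194.
M₂ = 6.07 − 10.6615 + 5 = 0.4085.
L₁/L₂ = 10^(0.4(M₂ − M₁)) = 10^(0.4 × (-6.9109)) = 10^(-2.76436) = 0.0017204.

L₁/L₂ = 0.001720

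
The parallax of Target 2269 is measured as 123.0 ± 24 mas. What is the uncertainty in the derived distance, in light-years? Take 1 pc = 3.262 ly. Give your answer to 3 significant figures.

5.17 ly

d = 1/p, so σ_d = σ_p / p².
σ_d = 0.0240 / (0.1230)² = 0.0240 / 0.015129 = 1.5864 pc = 1.5864 × 3.262 ly = 5.1748 ly.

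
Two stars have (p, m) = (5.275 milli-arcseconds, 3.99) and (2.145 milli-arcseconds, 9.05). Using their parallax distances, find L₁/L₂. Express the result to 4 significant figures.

d₁ = 1/p₁ = 1/0.005275″ = 189.57 pc; d₂ = 1/p₂ = 1/0.002145″ = 466.2 pc.
M₁ = m₁ − 5 log₁₀ d₁ + 5 = 3.99 − 11.3888 + 5 = -2.3988.
M₂ = 9.05 − 13.3429 + 5 = 0.7071.
L₁/L₂ = 10^(0.4(M₂ − M₁)) = 10^(0.4 × 3.1059) = 10^1.24236 = 17.473.

L₁/L₂ = 17.47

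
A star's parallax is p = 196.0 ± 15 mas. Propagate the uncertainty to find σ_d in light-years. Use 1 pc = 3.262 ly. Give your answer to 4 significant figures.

1.274 ly

d = 1/p, so σ_d = σ_p / p².
σ_d = 0.0150 / (0.1960)² = 0.0150 / 0.038416 = 0.39046 pc = 0.39046 × 3.262 ly = 1.2737 ly.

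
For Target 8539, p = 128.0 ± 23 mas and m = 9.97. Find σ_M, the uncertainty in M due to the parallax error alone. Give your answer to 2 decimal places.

σ_M = 0.39 mag

M = m − 5 log₁₀ d + 5 = m + 5 log₁₀ p + 5, so ∂M/∂p = 5/(p ln 10).
σ_M = (5/ln 10) · (σ_p/p) = 2.1715 × 23/128.0 = 2.1715 × 0.17969 = 0.3902.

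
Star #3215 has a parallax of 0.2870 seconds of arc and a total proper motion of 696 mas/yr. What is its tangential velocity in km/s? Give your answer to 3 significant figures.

d = 1/p = 1/0.2870″ = 3.4843 pc.
μ = 696 mas/yr = 0.696 ″/yr.
v_t = 4.74 × μ × d = 4.74 × 0.696 × 3.4843 = 11.495 km/s.

11.5 km/s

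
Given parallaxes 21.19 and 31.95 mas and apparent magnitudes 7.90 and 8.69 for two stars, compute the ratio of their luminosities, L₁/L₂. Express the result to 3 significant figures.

d₁ = 1/p₁ = 1/0.02119″ = 47.192 pc; d₂ = 1/p₂ = 1/0.03195″ = 31.299 pc.
M₁ = m₁ − 5 log₁₀ d₁ + 5 = 7.90 − 8.3693 + 5 = 4.5307.
M₂ = 8.69 − 7.4777 + 5 = 6.2123.
L₁/L₂ = 10^(0.4(M₂ − M₁)) = 10^(0.4 × 1.6816) = 10^0.67264 = 4.7059.

L₁/L₂ = 4.71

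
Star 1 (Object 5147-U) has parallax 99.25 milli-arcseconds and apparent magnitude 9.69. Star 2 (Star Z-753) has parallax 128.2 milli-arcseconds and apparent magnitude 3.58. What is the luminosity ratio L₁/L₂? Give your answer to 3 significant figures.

d₁ = 1/p₁ = 1/0.09925″ = 10.076 pc; d₂ = 1/p₂ = 1/0.1282″ = 7.8003 pc.
M₁ = m₁ − 5 log₁₀ d₁ + 5 = 9.69 − 5.0164 + 5 = 9.6736.
M₂ = 3.58 − 4.4606 + 5 = 4.1194.
L₁/L₂ = 10^(0.4(M₂ − M₁)) = 10^(0.4 × (-5.5542)) = 10^(-2.22168) = 0.0060023.

L₁/L₂ = 0.00600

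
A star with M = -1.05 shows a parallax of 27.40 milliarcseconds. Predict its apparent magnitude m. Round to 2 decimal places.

d = 1/p = 1/0.02740″ = 36.496 pc.
m − M = 5 log₁₀ d − 5 = 5 log₁₀(36.496) − 5 = 7.8112 − 5 = 2.8112.
m = M + (m − M) = -1.05 + 2.8112 = 1.76.

m = 1.76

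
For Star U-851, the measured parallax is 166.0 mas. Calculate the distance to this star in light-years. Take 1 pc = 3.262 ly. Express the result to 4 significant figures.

p = 166.0 mas = 0.1660 arcsec.
d = 1/p = 1/0.1660 = 6.0241 pc.
In light-years: 6.0241 × 3.262 = 19.651 ly.

19.65 light years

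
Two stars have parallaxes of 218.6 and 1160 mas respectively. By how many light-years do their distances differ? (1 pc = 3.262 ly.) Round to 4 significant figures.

d_A = 1/0.2186″ = 4.5746 pc; d_B = 1/1.160″ = 0.86207 pc.
|d_B − d_A| = |0.86207 − 4.5746| = 3.7125 pc = 3.7125 × 3.262 ly = 12.11 ly.

12.11 ly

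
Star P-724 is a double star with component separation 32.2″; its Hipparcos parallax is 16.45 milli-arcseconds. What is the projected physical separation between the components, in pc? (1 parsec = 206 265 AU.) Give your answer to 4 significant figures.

d = 1/p = 1/0.01645″ = 60.79 pc.
At distance d (pc), an angle of θ arcsec spans θ·d AU: s = 32.2 × 60.79 = 1957.4 AU.
= 1957.4 / 206265 = 0.0094897 pc.

0.009490 pc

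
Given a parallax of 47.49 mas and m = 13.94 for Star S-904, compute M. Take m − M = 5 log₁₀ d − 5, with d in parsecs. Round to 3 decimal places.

M = 12.323

d = 1/p = 1/0.04749″ = 21.057 pc.
m − M = 5 log₁₀(21.057) − 5 = 6.6170 − 5 = 1.6170.
M = m − (m − M) = 13.94 − 1.6170 = 12.323.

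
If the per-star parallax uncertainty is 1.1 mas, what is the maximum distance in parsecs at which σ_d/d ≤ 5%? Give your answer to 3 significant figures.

45.5 pc

σ_d/d = σ_p/p, so the condition is σ_p/p ≤ 0.05, i.e. p ≥ σ_p/0.05.
p_min = 1.1/0.05 = 22 mas = 0.022 arcsec.
d_max = 1/p_min = 1/0.022 = 45.455 pc.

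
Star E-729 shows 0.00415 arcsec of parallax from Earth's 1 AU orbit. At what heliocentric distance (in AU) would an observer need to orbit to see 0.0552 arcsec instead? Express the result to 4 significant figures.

13.30 AU

Parallax scales linearly with baseline: p ∝ B, so B = p_target / p_Earth × 1 AU.
B = 0.0552 / 0.00415 = 13.301 AU.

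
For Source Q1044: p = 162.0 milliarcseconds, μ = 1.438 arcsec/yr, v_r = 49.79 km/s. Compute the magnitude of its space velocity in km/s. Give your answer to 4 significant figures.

d = 1/p = 1/0.1620″ = 6.1728 pc.
v_t = 4.740 μ d = 4.740 × 1.438 × 6.1728 = 42.075 km/s.
v = √(v_r² + v_t²) = √(49.79² + 42.075²) = √4249.35 = 65.187 km/s.

65.19 km/s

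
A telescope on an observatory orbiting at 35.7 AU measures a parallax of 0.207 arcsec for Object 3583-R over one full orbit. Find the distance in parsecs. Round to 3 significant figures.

With baseline B (in AU) and parallax p (in arcsec), d = B/p parsecs.
d = 35.7 / 0.207 = 172.46 pc.

172 pc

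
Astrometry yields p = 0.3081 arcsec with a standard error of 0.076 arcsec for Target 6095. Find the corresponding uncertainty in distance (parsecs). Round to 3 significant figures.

0.801 pc

d = 1/p, so σ_d = σ_p / p².
σ_d = 0.0760 / (0.3081)² = 0.0760 / 0.094926 = 0.80062 pc.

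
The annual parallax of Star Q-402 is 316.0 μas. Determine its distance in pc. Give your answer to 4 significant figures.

p = 316.0 μas = 0.0003160 arcsec.
d = 1/p = 1/0.0003160 = 3164.6 pc.

3165 pc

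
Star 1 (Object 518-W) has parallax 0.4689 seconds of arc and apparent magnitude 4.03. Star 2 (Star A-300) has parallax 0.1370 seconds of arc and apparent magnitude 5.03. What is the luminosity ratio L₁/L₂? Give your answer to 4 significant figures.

L₁/L₂ = 0.2144

d₁ = 1/p₁ = 1/0.4689″ = 2.1327 pc; d₂ = 1/p₂ = 1/0.1370″ = 7.2993 pc.
M₁ = m₁ − 5 log₁₀ d₁ + 5 = 4.03 − 1.6446 + 5 = 7.3854.
M₂ = 5.03 − 4.3164 + 5 = 5.7136.
L₁/L₂ = 10^(0.4(M₂ − M₁)) = 10^(0.4 × (-1.6718)) = 10^(-0.66872) = 0.21443.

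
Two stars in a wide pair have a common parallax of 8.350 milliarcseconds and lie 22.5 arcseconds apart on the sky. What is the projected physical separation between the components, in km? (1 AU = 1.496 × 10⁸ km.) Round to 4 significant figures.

4.031 × 10^11 km

d = 1/p = 1/0.008350″ = 119.76 pc.
At distance d (pc), an angle of θ arcsec spans θ·d AU: s = 22.5 × 119.76 = 2694.6 AU.
= 2694.6 × 1.496 × 10⁸ km = 4.0311 × 10^11 km.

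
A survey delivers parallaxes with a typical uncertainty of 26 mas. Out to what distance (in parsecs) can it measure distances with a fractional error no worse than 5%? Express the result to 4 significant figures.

σ_d/d = σ_p/p, so the condition is σ_p/p ≤ 0.05, i.e. p ≥ σ_p/0.05.
p_min = 26/0.05 = 520 mas = 0.52 arcsec.
d_max = 1/p_min = 1/0.52 = 1.9231 pc.

1.923 pc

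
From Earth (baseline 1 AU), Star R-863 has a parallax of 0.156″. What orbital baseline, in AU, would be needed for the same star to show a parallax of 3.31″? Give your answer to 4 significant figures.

21.22 AU

Parallax scales linearly with baseline: p ∝ B, so B = p_target / p_Earth × 1 AU.
B = 3.31 / 0.156 = 21.218 AU.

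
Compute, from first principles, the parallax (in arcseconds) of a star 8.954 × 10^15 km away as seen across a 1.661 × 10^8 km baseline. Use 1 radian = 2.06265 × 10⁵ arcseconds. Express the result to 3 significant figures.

0.00383 arcsec

θ ≈ B/d = (1.661 × 10^8) / (8.954 × 10^15) = 1.8550 × 10^-8 rad.
In arcseconds: 1.8550 × 10^-8 × 206265 = 0.0038262″.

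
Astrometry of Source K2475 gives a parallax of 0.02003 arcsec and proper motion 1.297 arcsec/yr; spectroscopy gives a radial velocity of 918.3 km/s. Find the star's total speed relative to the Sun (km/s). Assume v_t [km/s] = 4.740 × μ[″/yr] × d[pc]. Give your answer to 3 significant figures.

d = 1/p = 1/0.02003″ = 49.925 pc.
v_t = 4.740 μ d = 4.740 × 1.297 × 49.925 = 306.93 km/s.
v = √(v_r² + v_t²) = √(918.3² + 306.93²) = √937481 = 968.24 km/s.

968 km/s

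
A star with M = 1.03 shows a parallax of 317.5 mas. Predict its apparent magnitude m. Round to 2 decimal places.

m = -1.48

d = 1/p = 1/0.3175″ = 3.1496 pc.
m − M = 5 log₁₀ d − 5 = 5 log₁₀(3.1496) − 5 = 2.4913 − 5 = -2.5087.
m = M + (m − M) = 1.03 + (-2.5087) = -1.48.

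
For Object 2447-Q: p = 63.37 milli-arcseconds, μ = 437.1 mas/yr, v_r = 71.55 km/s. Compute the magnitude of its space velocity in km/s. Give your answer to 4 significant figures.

d = 1/p = 1/0.06337″ = 15.78 pc.
μ = 437.1 mas/yr = 0.4371 ″/yr.
v_t = 4.740 μ d = 4.740 × 0.4371 × 15.78 = 32.694 km/s.
v = √(v_r² + v_t²) = √(71.55² + 32.694²) = √6188.3 = 78.666 km/s.

78.67 km/s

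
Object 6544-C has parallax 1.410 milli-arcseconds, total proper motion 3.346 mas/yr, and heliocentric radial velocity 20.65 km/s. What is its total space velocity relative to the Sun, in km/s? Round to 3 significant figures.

d = 1/p = 1/0.001410″ = 709.22 pc.
μ = 3.346 mas/yr = 0.003346 ″/yr.
v_t = 4.740 μ d = 4.740 × 0.003346 × 709.22 = 11.248 km/s.
v = √(v_r² + v_t²) = √(20.65² + 11.248²) = √552.94 = 23.515 km/s.

23.5 km/s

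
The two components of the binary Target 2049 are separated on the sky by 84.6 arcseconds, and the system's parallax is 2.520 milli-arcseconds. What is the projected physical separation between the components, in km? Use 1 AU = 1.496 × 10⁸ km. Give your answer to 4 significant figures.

5.022 × 10^12 km

d = 1/p = 1/0.002520″ = 396.83 pc.
At distance d (pc), an angle of θ arcsec spans θ·d AU: s = 84.6 × 396.83 = 33572 AU.
= 33572 × 1.496 × 10⁸ km = 5.0224 × 10^12 km.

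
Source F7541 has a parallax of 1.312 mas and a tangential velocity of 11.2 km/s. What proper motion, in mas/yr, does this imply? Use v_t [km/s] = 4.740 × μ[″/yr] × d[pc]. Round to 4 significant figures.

d = 1/p = 1/0.001312″ = 762.2 pc.
μ = v_t / (4.74 d) = 11.2 / (4.74 × 762.2) = 11.2 / 3612.8 = 0.0031001 ″/yr = 3.1001 mas/yr.

3.100 mas/yr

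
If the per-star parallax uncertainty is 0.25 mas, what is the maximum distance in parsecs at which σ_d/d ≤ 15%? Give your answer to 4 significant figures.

600.0 pc

σ_d/d = σ_p/p, so the condition is σ_p/p ≤ 0.15, i.e. p ≥ σ_p/0.15.
p_min = 0.25/0.15 = 1.6667 mas = 0.0016667 arcsec.
d_max = 1/p_min = 1/0.0016667 = 599.99 pc.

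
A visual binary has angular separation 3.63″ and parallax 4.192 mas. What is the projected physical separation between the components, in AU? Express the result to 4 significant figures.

d = 1/p = 1/0.004192″ = 238.55 pc.
At distance d (pc), an angle of θ arcsec spans θ·d AU: s = 3.63 × 238.55 = 865.94 AU.

865.9 AU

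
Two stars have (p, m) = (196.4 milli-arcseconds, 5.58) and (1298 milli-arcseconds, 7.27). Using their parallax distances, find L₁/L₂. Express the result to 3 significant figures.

L₁/L₂ = 207

d₁ = 1/p₁ = 1/0.1964″ = 5.0916 pc; d₂ = 1/p₂ = 1/1.298″ = 0.77042 pc.
M₁ = m₁ − 5 log₁₀ d₁ + 5 = 5.58 − 3.5343 + 5 = 7.0457.
M₂ = 7.27 − (-0.5664) + 5 = 12.8364.
L₁/L₂ = 10^(0.4(M₂ − M₁)) = 10^(0.4 × 5.7907) = 10^2.31628 = 207.15.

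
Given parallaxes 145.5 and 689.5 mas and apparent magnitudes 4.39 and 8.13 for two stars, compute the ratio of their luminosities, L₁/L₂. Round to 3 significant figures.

L₁/L₂ = 704

d₁ = 1/p₁ = 1/0.1455″ = 6.8729 pc; d₂ = 1/p₂ = 1/0.6895″ = 1.4503 pc.
M₁ = m₁ − 5 log₁₀ d₁ + 5 = 4.39 − 4.1857 + 5 = 5.2043.
M₂ = 8.13 − 0.8073 + 5 = 12.3227.
L₁/L₂ = 10^(0.4(M₂ − M₁)) = 10^(0.4 × 7.1184) = 10^2.84736 = 703.66.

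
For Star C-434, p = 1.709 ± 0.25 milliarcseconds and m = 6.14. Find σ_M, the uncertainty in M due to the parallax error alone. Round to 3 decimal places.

M = m − 5 log₁₀ d + 5 = m + 5 log₁₀ p + 5, so ∂M/∂p = 5/(p ln 10).
σ_M = (5/ln 10) · (σ_p/p) = 2.1715 × 0.25/1.709 = 2.1715 × 0.14628 = 0.31765.

σ_M = 0.318 mag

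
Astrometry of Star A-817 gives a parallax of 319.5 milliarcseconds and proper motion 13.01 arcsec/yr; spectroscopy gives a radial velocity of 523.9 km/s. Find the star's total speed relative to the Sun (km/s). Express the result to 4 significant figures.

d = 1/p = 1/0.3195″ = 3.1299 pc.
v_t = 4.740 μ d = 4.740 × 13.01 × 3.1299 = 193.01 km/s.
v = √(v_r² + v_t²) = √(523.9² + 193.01²) = √311724 = 558.32 km/s.

558.3 km/s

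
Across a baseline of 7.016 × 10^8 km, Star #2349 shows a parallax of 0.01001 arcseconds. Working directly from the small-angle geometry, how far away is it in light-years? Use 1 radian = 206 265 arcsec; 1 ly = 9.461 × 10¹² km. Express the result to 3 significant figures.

1530 ly

θ = 0.01001″ = 0.01001/206265 = 4.8530 × 10^-8 rad.
d = B/θ = (7.016 × 10^8) / (4.8530 × 10^-8) = 1.4457 × 10^16 km = (1.4457 × 10^16) / (9.461 × 10^12) ly = 1528.1 ly.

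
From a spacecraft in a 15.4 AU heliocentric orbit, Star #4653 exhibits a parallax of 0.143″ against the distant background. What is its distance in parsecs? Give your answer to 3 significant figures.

With baseline B (in AU) and parallax p (in arcsec), d = B/p parsecs.
d = 15.4 / 0.143 = 107.69 pc.

108 pc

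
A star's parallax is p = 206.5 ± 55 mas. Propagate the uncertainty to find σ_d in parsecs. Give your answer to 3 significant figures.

d = 1/p, so σ_d = σ_p / p².
σ_d = 0.0550 / (0.2065)² = 0.0550 / 0.042642 = 1.2898 pc.

1.29 pc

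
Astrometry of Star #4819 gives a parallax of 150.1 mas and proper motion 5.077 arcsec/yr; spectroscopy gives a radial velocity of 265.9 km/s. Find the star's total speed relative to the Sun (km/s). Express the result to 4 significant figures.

d = 1/p = 1/0.1501″ = 6.6622 pc.
v_t = 4.740 μ d = 4.740 × 5.077 × 6.6622 = 160.33 km/s.
v = √(v_r² + v_t²) = √(265.9² + 160.33²) = √96408.5 = 310.5 km/s.

310.5 km/s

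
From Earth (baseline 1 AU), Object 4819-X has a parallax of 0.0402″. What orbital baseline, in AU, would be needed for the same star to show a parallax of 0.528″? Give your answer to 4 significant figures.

Parallax scales linearly with baseline: p ∝ B, so B = p_target / p_Earth × 1 AU.
B = 0.528 / 0.0402 = 13.134 AU.

13.13 AU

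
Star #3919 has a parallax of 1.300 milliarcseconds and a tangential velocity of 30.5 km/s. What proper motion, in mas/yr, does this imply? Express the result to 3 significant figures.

d = 1/p = 1/0.001300″ = 769.23 pc.
μ = v_t / (4.74 d) = 30.5 / (4.74 × 769.23) = 30.5 / 3646.2 = 0.0083649 ″/yr = 8.3649 mas/yr.

8.36 mas/yr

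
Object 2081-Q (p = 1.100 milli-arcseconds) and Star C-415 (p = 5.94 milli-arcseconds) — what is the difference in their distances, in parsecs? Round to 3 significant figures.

d_A = 1/0.001100″ = 909.09 pc; d_B = 1/0.005940″ = 168.35 pc.
|d_B − d_A| = |168.35 − 909.09| = 740.74 pc.

741 pc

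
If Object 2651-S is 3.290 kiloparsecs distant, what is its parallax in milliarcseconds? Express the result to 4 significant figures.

0.3040 mas

d = 3.290 kpc = 3290 pc.
p = 1/d = 1/3290 = 0.00030395 arcsec.
= 0.00030395 × 1000 = 0.30395 mas.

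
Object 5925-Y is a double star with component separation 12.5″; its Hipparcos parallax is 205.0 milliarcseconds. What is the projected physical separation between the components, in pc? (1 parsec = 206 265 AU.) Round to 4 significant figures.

d = 1/p = 1/0.2050″ = 4.878 pc.
At distance d (pc), an angle of θ arcsec spans θ·d AU: s = 12.5 × 4.878 = 60.975 AU.
= 60.975 / 206265 = 0.00029561 pc.

0.0002956 pc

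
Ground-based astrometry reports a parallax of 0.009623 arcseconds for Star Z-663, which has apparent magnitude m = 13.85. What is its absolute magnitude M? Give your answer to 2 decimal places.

d = 1/p = 1/0.009623″ = 103.92 pc.
m − M = 5 log₁₀(103.92) − 5 = 10.0835 − 5 = 5.0835.
M = m − (m − M) = 13.85 − 5.0835 = 8.77.

M = 8.77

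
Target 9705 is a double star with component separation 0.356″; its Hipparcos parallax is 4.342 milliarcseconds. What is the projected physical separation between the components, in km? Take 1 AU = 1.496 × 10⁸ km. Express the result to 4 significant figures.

1.227 × 10^10 km

d = 1/p = 1/0.004342″ = 230.31 pc.
At distance d (pc), an angle of θ arcsec spans θ·d AU: s = 0.356 × 230.31 = 81.99 AU.
= 81.99 × 1.496 × 10⁸ km = 1.2266 × 10^10 km.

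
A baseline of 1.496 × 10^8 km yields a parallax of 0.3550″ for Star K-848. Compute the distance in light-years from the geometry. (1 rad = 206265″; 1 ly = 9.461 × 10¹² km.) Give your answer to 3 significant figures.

9.19 ly

θ = 0.3550″ = 0.3550/206265 = 1.7211 × 10^-6 rad.
d = B/θ = (1.496 × 10^8) / (1.7211 × 10^-6) = 8.6921 × 10^13 km = (8.6921 × 10^13) / (9.461 × 10^12) ly = 9.1873 ly.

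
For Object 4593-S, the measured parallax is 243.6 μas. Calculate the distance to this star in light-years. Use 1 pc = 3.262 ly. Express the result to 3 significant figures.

13400 light years

p = 243.6 μas = 0.0002436 arcsec.
d = 1/p = 1/0.0002436 = 4105.1 pc.
In light-years: 4105.1 × 3.262 = 13391 ly.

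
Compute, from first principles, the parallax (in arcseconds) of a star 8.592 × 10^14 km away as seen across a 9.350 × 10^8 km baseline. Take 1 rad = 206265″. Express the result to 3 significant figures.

θ ≈ B/d = (9.350 × 10^8) / (8.592 × 10^14) = 1.0882 × 10^-6 rad.
In arcseconds: 1.0882 × 10^-6 × 206265 = 0.22446″.

0.224 arcsec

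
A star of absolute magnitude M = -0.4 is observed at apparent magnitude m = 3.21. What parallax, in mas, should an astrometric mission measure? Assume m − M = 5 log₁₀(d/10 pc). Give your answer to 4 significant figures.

m − M = 3.21 − (-0.4) = 3.61.
d = 10^((m−M)/5 + 1) = 10^1.722 = 52.723 pc.
p = 1/d = 1/52.723 = 0.018967 arcsec = 18.967 mas.

18.97 mas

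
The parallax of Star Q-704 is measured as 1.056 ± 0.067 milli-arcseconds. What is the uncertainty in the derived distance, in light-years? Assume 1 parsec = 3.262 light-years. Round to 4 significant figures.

d = 1/p, so σ_d = σ_p / p².
σ_d = 0.0000670 / (0.001056)² = 0.0000670 / 0.0000011151 = 60.084 pc = 60.084 × 3.262 ly = 195.99 ly.

196.0 ly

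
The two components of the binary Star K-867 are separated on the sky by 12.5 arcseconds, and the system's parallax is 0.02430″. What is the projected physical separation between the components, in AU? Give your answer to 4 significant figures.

d = 1/p = 1/0.02430″ = 41.152 pc.
At distance d (pc), an angle of θ arcsec spans θ·d AU: s = 12.5 × 41.152 = 514.4 AU.

514.4 AU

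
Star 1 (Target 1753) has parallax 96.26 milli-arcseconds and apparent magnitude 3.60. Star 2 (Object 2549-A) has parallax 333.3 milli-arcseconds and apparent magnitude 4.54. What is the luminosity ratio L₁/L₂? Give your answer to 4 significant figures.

d₁ = 1/p₁ = 1/0.09626″ = 10.389 pc; d₂ = 1/p₂ = 1/0.3333″ = 3.0003 pc.
M₁ = m₁ − 5 log₁₀ d₁ + 5 = 3.60 − 5.0829 + 5 = 3.5171.
M₂ = 4.54 − 2.3858 + 5 = 7.1542.
L₁/L₂ = 10^(0.4(M₂ − M₁)) = 10^(0.4 × 3.6371) = 10^1.45484 = 28.5.

L₁/L₂ = 28.50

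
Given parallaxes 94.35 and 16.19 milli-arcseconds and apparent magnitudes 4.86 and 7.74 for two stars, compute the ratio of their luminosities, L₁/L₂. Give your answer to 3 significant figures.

d₁ = 1/p₁ = 1/0.09435″ = 10.599 pc; d₂ = 1/p₂ = 1/0.01619″ = 61.767 pc.
M₁ = m₁ − 5 log₁₀ d₁ + 5 = 4.86 − 5.1263 + 5 = 4.7337.
M₂ = 7.74 − 8.9538 + 5 = 3.7862.
L₁/L₂ = 10^(0.4(M₂ − M₁)) = 10^(0.4 × (-0.9475)) = 10^(-0.37900) = 0.41783.

L₁/L₂ = 0.418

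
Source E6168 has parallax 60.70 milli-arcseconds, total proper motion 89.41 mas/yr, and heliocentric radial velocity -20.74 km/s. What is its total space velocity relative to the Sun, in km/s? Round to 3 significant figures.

21.9 km/s

d = 1/p = 1/0.06070″ = 16.474 pc.
μ = 89.41 mas/yr = 0.08941 ″/yr.
v_t = 4.740 μ d = 4.740 × 0.08941 × 16.474 = 6.9817 km/s.
v = √(v_r² + v_t²) = √((-20.74)² + 6.9817²) = √478.892 = 21.884 km/s.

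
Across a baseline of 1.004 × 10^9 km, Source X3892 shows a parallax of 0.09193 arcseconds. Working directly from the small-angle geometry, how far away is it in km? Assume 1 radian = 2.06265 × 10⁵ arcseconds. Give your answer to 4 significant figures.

θ = 0.09193″ = 0.09193/206265 = 4.4569 × 10^-7 rad.
d = B/θ = (1.004 × 10^9) / (4.4569 × 10^-7) = 2.2527 × 10^15 km.

2.253 × 10^15 km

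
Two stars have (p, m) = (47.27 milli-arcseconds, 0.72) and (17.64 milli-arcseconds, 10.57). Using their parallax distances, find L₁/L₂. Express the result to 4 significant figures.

d₁ = 1/p₁ = 1/0.04727″ = 21.155 pc; d₂ = 1/p₂ = 1/0.01764″ = 56.689 pc.
M₁ = m₁ − 5 log₁₀ d₁ + 5 = 0.72 − 6.6271 + 5 = -0.9071.
M₂ = 10.57 − 8.7675 + 5 = 6.8025.
L₁/L₂ = 10^(0.4(M₂ − M₁)) = 10^(0.4 × 7.7096) = 10^3.08384 = 1212.9.

L₁/L₂ = 1213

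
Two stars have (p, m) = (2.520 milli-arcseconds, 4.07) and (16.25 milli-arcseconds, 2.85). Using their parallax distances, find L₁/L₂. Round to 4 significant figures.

d₁ = 1/p₁ = 1/0.002520″ = 396.83 pc; d₂ = 1/p₂ = 1/0.01625″ = 61.538 pc.
M₁ = m₁ − 5 log₁₀ d₁ + 5 = 4.07 − 12.9930 + 5 = -3.9230.
M₂ = 2.85 − 8.9457 + 5 = -1.0957.
L₁/L₂ = 10^(0.4(M₂ − M₁)) = 10^(0.4 × 2.8273) = 10^1.13092 = 13.518.

L₁/L₂ = 13.52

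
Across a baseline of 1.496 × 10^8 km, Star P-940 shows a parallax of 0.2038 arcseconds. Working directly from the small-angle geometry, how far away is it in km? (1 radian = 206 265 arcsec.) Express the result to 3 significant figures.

1.51 × 10^14 km

θ = 0.2038″ = 0.2038/206265 = 9.8805 × 10^-7 rad.
d = B/θ = (1.496 × 10^8) / (9.8805 × 10^-7) = 1.5141 × 10^14 km.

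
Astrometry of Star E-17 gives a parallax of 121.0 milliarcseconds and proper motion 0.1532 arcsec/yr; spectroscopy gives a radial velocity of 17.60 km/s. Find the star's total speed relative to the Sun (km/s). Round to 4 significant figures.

18.60 km/s

d = 1/p = 1/0.1210″ = 8.2645 pc.
v_t = 4.740 μ d = 4.740 × 0.1532 × 8.2645 = 6.0014 km/s.
v = √(v_r² + v_t²) = √(17.60² + 6.0014²) = √345.777 = 18.595 km/s.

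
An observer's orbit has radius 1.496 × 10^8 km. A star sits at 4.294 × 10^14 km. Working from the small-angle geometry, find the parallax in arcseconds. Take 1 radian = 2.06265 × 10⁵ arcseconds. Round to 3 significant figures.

0.0719 arcsec

θ ≈ B/d = (1.496 × 10^8) / (4.294 × 10^14) = 3.4839 × 10^-7 rad.
In arcseconds: 3.4839 × 10^-7 × 206265 = 0.071861″.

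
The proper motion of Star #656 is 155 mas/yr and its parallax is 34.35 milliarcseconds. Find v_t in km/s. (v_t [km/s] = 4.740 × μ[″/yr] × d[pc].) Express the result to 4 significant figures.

21.39 km/s

d = 1/p = 1/0.03435″ = 29.112 pc.
μ = 155 mas/yr = 0.155 ″/yr.
v_t = 4.74 × μ × d = 4.74 × 0.155 × 29.112 = 21.389 km/s.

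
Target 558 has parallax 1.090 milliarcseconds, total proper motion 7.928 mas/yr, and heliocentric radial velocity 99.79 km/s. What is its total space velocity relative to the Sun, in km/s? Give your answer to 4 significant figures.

d = 1/p = 1/0.001090″ = 917.43 pc.
μ = 7.928 mas/yr = 0.007928 ″/yr.
v_t = 4.740 μ d = 4.740 × 0.007928 × 917.43 = 34.476 km/s.
v = √(v_r² + v_t²) = √(99.79² + 34.476²) = √11146.6 = 105.58 km/s.

105.6 km/s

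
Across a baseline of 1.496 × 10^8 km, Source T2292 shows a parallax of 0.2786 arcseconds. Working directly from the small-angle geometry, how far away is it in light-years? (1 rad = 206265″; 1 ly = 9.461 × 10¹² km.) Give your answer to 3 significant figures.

11.7 ly

θ = 0.2786″ = 0.2786/206265 = 1.3507 × 10^-6 rad.
d = B/θ = (1.496 × 10^8) / (1.3507 × 10^-6) = 1.1076 × 10^14 km = (1.1076 × 10^14) / (9.461 × 10^12) ly = 11.707 ly.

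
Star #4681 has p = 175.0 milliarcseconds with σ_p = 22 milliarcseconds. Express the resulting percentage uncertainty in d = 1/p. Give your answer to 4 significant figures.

12.57%

For d = 1/p, |σ_d/d| = |σ_p/p|.
σ_p/p = 22 / 175.0 = 0.12571 = 12.571%.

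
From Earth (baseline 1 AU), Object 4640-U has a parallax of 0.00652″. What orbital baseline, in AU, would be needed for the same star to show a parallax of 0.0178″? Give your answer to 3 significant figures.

2.73 AU

Parallax scales linearly with baseline: p ∝ B, so B = p_target / p_Earth × 1 AU.
B = 0.0178 / 0.00652 = 2.7301 AU.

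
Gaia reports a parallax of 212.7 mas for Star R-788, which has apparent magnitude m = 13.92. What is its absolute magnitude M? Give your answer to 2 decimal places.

d = 1/p = 1/0.2127″ = 4.7015 pc.
m − M = 5 log₁₀(4.7015) − 5 = 3.3612 − 5 = -1.6388.
M = m − (m − M) = 13.92 − (-1.6388) = 15.56.

M = 15.56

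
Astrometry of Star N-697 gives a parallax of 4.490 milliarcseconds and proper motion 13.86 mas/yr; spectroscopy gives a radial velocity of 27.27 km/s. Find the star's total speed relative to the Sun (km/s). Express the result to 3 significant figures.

d = 1/p = 1/0.004490″ = 222.72 pc.
μ = 13.86 mas/yr = 0.01386 ″/yr.
v_t = 4.740 μ d = 4.740 × 0.01386 × 222.72 = 14.632 km/s.
v = √(v_r² + v_t²) = √(27.27² + 14.632²) = √957.748 = 30.948 km/s.

30.9 km/s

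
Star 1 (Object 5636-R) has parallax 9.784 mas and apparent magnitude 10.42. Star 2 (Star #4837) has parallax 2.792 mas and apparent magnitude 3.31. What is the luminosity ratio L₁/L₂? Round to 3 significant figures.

L₁/L₂ = 0.000117

d₁ = 1/p₁ = 1/0.009784″ = 102.21 pc; d₂ = 1/p₂ = 1/0.002792″ = 358.17 pc.
M₁ = m₁ − 5 log₁₀ d₁ + 5 = 10.42 − 10.0475 + 5 = 5.3725.
M₂ = 3.31 − 12.7704 + 5 = -4.4604.
L₁/L₂ = 10^(0.4(M₂ − M₁)) = 10^(0.4 × (-9.8329)) = 10^(-3.93316) = 0.00011664.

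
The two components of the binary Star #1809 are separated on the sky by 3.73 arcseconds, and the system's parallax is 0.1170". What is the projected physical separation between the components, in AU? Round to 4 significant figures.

31.88 AU

d = 1/p = 1/0.1170″ = 8.547 pc.
At distance d (pc), an angle of θ arcsec spans θ·d AU: s = 3.73 × 8.547 = 31.88 AU.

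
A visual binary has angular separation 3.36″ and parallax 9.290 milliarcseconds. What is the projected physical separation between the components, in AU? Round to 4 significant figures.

361.7 AU

d = 1/p = 1/0.009290″ = 107.64 pc.
At distance d (pc), an angle of θ arcsec spans θ·d AU: s = 3.36 × 107.64 = 361.67 AU.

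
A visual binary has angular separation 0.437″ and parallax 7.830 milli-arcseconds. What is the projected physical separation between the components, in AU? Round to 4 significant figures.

55.81 AU

d = 1/p = 1/0.007830″ = 127.71 pc.
At distance d (pc), an angle of θ arcsec spans θ·d AU: s = 0.437 × 127.71 = 55.809 AU.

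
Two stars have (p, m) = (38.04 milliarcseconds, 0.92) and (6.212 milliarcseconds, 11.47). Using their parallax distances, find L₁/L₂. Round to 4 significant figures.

d₁ = 1/p₁ = 1/0.03804″ = 26.288 pc; d₂ = 1/p₂ = 1/0.006212″ = 160.98 pc.
M₁ = m₁ − 5 log₁₀ d₁ + 5 = 0.92 − 7.0988 + 5 = -1.1788.
M₂ = 11.47 − 11.0339 + 5 = 5.4361.
L₁/L₂ = 10^(0.4(M₂ − M₁)) = 10^(0.4 × 6.6149) = 10^2.64596 = 442.55.

L₁/L₂ = 442.6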